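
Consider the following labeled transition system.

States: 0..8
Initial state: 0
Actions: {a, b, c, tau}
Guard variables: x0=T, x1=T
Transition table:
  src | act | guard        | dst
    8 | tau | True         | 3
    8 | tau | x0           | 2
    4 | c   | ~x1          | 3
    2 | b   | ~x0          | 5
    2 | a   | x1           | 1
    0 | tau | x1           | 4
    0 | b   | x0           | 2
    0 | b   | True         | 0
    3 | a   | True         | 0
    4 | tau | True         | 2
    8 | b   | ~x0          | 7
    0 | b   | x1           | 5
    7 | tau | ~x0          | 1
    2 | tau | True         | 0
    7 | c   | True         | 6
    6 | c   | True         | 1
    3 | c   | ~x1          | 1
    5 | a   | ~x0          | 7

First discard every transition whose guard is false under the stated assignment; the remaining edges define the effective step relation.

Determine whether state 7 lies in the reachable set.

Answer: UNREACHABLE

Working:
Guard filter leaves 12 enabled edge(s).
depth 0: {0}
depth 1: {2,4,5}  cumulative {0,2,4,5}
depth 2: {1}  cumulative {0,1,2,4,5}
Reachable = {0,1,2,4,5}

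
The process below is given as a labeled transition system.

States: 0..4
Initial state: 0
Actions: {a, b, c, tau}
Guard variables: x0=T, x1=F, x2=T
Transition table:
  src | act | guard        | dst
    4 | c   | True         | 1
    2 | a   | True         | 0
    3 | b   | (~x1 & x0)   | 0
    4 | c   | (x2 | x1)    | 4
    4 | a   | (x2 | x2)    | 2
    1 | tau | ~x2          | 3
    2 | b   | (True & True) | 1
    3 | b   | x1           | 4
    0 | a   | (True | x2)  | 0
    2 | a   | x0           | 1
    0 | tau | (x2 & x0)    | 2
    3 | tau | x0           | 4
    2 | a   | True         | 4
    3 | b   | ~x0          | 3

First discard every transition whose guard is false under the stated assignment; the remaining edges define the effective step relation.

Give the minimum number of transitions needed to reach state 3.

Answer: UNREACHABLE

Working:
BFS to 3:
  Layer 0: {0}
  Layer 1: {2}
  Layer 2: {1,4}
3 never appears.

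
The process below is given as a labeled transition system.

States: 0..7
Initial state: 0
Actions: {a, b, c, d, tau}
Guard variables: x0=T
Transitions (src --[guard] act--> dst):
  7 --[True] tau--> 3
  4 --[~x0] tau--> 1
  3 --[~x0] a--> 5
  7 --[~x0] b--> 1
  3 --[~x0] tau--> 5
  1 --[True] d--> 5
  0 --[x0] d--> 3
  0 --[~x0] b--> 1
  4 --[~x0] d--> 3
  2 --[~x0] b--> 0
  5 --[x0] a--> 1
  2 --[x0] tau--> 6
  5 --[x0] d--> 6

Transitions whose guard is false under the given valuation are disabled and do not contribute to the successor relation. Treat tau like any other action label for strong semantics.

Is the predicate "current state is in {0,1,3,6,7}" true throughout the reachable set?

Inv-set: {0,1,3,6,7}
R = {0,3}
  0: safe
  3: safe

Answer: INVARIANT HOLDS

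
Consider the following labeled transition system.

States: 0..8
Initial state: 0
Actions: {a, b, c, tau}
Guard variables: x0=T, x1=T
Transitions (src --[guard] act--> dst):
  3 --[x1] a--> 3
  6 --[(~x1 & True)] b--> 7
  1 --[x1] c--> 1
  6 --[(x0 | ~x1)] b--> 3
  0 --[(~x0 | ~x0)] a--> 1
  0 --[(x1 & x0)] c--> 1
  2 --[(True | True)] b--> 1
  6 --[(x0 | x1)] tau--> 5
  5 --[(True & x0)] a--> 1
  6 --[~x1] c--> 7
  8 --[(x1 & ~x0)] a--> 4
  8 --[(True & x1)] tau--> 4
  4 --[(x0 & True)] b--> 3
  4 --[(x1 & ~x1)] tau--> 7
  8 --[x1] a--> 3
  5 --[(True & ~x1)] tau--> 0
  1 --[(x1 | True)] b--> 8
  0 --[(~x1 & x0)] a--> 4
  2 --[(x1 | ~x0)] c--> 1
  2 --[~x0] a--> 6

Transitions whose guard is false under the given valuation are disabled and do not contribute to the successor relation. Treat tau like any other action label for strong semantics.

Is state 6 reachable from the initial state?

Answer: UNREACHABLE

Analysis:
After dropping false guards: 12 live edges.
Layer 0: {0}
Layer 1: {1}  now seen {0,1}
Layer 2: {8}  now seen {0,1,8}
Layer 3: {3,4}  now seen {0,1,3,4,8}
R = {0,1,3,4,8}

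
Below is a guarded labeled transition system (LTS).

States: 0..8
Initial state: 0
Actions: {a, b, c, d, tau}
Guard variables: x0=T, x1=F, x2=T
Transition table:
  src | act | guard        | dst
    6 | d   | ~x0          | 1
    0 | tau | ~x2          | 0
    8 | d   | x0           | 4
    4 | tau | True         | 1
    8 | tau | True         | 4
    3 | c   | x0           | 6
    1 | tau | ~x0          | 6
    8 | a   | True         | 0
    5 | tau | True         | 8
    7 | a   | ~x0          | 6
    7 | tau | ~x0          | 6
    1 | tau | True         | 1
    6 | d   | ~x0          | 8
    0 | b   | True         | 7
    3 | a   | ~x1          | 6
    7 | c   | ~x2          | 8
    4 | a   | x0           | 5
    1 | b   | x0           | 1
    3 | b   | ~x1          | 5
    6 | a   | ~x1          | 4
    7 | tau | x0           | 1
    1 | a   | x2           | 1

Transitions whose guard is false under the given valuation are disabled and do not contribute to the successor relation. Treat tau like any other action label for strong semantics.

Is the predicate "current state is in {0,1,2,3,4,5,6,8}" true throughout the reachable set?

Inv-set: {0,1,2,3,4,5,6,8}
R = {0,1,7}
  0: safe
  1: safe
  7: outside
counterexample path to 7: b

Answer: INVARIANT VIOLATED at state 7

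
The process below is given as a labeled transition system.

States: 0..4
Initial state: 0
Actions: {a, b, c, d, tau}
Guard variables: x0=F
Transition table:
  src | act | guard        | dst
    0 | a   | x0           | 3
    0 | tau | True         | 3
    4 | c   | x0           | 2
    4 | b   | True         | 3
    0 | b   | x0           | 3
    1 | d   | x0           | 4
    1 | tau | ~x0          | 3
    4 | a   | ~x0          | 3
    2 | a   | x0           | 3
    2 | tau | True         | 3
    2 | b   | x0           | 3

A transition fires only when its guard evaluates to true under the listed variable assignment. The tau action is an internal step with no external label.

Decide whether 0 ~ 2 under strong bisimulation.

Answer: BISIMILAR

Trace:
Refine partition for ~:
  π0 = {{0,1,2,3,4}}
  π1 = {{0,1,2},{3},{4}}
stable after 2 split(s): 3 block(s)
[0]={0,1,2}  [2]={0,1,2}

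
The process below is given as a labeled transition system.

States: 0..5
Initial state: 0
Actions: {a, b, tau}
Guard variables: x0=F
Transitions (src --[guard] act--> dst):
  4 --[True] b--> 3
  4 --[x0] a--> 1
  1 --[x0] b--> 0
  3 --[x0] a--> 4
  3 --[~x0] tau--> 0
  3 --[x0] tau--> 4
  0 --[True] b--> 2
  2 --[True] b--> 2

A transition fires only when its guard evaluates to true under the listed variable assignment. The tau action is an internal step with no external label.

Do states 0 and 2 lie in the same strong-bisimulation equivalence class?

Answer: BISIMILAR

Working:
Compute ~ classes (split until stable):
  round 0: {{0,1,2,3,4,5}}
  round 1: {{0,2,4},{1,5},{3}}
  round 2: {{0,2},{1,5},{3},{4}}
stable after 3 split(s): 4 block(s)
[0]={0,2}  [2]={0,2}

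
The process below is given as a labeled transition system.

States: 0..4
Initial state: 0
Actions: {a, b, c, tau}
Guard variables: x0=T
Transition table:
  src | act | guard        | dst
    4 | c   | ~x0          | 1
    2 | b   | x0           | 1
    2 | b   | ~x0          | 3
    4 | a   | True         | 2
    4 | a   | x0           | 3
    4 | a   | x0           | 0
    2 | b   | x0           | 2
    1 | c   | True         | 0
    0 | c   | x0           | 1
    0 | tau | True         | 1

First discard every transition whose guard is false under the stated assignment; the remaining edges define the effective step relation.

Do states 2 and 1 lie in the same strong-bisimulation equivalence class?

Answer: NOT BISIMILAR

Trace:
Refine partition for ~:
  π0 = {{0,1,2,3,4}}
  π1 = {{0},{1},{2},{3},{4}}
5 equivalence class(es) (converged in 2)
[2]={2}  [1]={1}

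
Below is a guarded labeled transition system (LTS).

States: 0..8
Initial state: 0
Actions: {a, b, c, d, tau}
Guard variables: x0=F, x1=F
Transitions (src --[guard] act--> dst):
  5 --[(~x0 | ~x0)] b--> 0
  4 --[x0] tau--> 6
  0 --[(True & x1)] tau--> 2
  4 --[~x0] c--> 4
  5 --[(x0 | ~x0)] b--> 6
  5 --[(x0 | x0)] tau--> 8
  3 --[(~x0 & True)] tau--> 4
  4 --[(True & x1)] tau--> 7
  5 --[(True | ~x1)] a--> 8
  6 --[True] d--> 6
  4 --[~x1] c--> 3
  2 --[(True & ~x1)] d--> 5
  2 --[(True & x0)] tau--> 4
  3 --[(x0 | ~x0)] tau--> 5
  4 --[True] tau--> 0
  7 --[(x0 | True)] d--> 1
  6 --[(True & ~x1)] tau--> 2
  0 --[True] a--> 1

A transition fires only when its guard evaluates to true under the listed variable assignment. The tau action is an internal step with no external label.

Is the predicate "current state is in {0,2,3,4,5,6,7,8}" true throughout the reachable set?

Inv-set: {0,2,3,4,5,6,7,8}
R = {0,1}
  0: safe
  1: outside
reach 1 via a — violates

Answer: INVARIANT VIOLATED at state 1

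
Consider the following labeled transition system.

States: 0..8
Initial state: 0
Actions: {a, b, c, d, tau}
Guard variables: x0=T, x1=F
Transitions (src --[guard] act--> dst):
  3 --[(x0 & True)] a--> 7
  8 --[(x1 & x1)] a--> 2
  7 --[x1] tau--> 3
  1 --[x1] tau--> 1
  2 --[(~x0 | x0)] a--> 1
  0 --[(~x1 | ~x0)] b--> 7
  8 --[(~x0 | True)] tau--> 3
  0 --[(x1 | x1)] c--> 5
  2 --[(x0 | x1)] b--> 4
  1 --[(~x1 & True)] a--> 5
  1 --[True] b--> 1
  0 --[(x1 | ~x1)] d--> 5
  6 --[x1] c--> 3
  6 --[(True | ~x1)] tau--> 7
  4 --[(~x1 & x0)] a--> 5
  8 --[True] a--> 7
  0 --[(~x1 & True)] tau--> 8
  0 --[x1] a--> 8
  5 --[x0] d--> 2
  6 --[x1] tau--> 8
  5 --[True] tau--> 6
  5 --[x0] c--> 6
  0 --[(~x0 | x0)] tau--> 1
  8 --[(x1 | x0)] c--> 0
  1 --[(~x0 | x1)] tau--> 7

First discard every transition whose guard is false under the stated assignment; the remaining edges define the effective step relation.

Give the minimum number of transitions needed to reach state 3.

Answer: 2

Trace:
BFS to 3:
  Layer 0: {0}
  Layer 1: {1,5,7,8}
  Layer 2: {2,3,6}
depth(3)=2, e.g. tau·tau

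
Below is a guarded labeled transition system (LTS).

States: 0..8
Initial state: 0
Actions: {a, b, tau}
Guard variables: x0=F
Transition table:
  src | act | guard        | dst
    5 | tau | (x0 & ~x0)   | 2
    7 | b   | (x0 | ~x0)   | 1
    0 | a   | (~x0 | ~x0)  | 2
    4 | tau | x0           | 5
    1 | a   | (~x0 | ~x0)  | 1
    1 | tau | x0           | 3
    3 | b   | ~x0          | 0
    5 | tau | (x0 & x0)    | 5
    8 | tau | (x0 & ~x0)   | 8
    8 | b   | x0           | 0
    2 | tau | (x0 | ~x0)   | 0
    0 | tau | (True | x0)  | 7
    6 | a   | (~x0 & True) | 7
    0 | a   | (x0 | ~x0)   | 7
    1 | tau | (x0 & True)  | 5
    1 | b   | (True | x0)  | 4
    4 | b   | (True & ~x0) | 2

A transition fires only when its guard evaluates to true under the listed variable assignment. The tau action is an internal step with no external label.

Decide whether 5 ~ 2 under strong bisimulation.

Compute ~ classes (split until stable):
  P[0] = {{0,1,2,3,4,5,6,7,8}}
  P[1] = {{0},{1},{2},{3,4,7},{5,8},{6}}
  P[2] = {{0},{1},{2},{3},{4},{5,8},{6},{7}}
Fixed point at round 3; 8 class(es).
class of 5: {5,8}; class of 2: {2}

Answer: NOT BISIMILAR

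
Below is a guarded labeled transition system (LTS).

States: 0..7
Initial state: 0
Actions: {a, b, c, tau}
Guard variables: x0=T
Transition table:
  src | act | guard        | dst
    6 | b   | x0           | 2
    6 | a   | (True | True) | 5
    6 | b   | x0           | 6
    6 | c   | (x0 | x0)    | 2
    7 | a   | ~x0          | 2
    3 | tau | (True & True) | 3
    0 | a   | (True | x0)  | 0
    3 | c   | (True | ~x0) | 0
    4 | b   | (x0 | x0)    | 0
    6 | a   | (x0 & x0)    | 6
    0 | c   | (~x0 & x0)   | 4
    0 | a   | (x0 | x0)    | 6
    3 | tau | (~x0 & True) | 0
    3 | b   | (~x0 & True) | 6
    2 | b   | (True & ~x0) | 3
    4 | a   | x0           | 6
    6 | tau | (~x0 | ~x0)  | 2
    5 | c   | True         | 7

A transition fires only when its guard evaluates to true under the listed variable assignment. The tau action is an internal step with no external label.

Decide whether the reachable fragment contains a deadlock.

Answer: DEADLOCK at state 2

Analysis:
Reach set: {0,2,5,6,7}
  0: a→0  a→6  [2 out]
  2: ∅  [no exit]
  5: c→7  [1 out]
  6: a→5  a→6  b→2  b→6  c→2  [5 out]
  7: ∅  [no exit]
Path to 2: a·b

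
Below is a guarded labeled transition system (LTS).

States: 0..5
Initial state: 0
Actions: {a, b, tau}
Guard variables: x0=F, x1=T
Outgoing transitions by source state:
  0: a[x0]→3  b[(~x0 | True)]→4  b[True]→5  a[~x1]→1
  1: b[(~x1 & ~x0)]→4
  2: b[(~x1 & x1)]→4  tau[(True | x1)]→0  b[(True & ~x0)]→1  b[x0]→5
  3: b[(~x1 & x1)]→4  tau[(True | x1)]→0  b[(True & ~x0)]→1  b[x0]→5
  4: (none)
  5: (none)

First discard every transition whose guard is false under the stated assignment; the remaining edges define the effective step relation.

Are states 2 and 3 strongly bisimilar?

Bisimulation quotient by refinement:
  π0 = {{0,1,2,3,4,5}}
  π1 = {{0},{1,4,5},{2,3}}
Fixed point at round 2; 3 class(es).
[2]={2,3}  [3]={2,3}

Answer: BISIMILAR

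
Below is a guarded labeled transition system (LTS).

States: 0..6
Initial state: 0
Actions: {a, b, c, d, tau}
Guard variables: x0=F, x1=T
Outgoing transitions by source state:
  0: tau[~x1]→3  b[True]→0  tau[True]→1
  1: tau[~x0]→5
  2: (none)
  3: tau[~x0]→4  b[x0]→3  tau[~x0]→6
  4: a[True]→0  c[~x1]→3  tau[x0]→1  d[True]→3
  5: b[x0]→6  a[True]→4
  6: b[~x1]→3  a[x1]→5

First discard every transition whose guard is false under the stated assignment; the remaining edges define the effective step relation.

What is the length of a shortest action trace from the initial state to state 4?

BFS to 4:
  Layer 0: {0}
  Layer 1: {1}
  Layer 2: {5}
  Layer 3: {4}
4 enters at depth 3; path tau·tau·a

Answer: 3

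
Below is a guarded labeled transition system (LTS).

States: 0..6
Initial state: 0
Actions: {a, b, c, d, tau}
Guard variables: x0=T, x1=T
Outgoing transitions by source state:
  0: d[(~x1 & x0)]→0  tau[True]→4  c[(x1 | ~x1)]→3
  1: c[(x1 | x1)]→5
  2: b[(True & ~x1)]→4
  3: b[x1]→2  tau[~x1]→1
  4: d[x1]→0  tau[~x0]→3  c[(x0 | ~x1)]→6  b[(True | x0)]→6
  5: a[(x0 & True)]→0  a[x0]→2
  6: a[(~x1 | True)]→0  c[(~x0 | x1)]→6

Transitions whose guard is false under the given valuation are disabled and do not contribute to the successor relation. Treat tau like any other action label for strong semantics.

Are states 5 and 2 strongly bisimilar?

Compute ~ classes (split until stable):
  P[0] = {{0,1,2,3,4,5,6}}
  P[1] = {{0},{1},{2},{3},{4},{5},{6}}
7 equivalence class(es) (converged in 2)
5∈{5}, 2∈{2}

Answer: NOT BISIMILAR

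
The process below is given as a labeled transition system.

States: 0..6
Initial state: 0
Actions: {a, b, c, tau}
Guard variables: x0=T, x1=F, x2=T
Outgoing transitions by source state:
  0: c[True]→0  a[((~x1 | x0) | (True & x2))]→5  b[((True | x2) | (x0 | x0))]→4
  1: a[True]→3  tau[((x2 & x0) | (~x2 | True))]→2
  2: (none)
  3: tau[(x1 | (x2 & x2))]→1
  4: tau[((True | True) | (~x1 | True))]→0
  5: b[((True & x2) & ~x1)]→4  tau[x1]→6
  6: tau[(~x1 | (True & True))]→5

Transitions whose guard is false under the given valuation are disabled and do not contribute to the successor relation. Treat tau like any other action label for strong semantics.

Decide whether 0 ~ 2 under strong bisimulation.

Answer: NOT BISIMILAR

Analysis:
Bisimulation quotient by refinement:
  round 0: {{0,1,2,3,4,5,6}}
  round 1: {{0},{1},{2},{3,4,6},{5}}
  round 2: {{0},{1},{2},{3},{4},{5},{6}}
stable after 3 split(s): 7 block(s)
class of 0: {0}; class of 2: {2}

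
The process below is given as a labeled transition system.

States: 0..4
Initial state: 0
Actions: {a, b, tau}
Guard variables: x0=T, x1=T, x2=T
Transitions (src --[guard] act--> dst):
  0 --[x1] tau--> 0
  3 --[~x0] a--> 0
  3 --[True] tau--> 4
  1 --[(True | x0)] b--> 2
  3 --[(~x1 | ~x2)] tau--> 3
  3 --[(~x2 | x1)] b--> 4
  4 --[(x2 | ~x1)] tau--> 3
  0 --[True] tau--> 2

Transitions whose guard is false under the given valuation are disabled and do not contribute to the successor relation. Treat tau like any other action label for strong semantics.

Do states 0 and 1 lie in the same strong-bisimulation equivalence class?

Bisimulation quotient by refinement:
  round 0: {{0,1,2,3,4}}
  round 1: {{0,4},{1},{2},{3}}
  round 2: {{0},{1},{2},{3},{4}}
Fixed point at round 3; 5 class(es).
[0]={0}  [1]={1}

Answer: NOT BISIMILAR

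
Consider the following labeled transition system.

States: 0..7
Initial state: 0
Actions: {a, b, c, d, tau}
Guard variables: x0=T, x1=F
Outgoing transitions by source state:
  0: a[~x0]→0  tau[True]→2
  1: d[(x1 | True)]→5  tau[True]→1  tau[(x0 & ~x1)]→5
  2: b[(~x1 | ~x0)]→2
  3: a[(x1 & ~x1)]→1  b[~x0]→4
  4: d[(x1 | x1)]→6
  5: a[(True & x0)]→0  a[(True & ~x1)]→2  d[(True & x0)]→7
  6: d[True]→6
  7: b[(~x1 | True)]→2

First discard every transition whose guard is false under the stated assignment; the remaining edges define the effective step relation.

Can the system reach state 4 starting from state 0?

Answer: UNREACHABLE

Trace:
Guard filter leaves 10 enabled edge(s).
Layer 0: {0}
Layer 1: {2}  cumulative {0,2}
Reachable = {0,2}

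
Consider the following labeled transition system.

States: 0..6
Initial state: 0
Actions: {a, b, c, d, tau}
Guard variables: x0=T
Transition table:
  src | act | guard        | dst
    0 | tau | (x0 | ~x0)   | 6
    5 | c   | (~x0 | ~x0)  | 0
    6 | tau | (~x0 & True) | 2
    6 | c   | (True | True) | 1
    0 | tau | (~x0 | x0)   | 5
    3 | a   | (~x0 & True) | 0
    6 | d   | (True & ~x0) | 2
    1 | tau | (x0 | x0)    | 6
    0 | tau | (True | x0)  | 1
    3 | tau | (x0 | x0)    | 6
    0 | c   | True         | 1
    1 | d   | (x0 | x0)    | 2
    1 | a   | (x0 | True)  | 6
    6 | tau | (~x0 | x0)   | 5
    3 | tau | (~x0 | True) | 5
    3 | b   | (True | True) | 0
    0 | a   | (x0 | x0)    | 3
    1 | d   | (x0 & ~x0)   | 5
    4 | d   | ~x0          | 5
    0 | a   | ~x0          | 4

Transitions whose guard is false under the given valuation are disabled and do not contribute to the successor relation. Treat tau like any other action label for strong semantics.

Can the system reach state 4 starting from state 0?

Answer: UNREACHABLE

Trace:
Guard filter leaves 13 enabled edge(s).
depth 0: {0}
depth 1: {1,3,5,6}  now seen {0,1,3,5,6}
depth 2: {2}  now seen {0,1,2,3,5,6}
Reachable = {0,1,2,3,5,6}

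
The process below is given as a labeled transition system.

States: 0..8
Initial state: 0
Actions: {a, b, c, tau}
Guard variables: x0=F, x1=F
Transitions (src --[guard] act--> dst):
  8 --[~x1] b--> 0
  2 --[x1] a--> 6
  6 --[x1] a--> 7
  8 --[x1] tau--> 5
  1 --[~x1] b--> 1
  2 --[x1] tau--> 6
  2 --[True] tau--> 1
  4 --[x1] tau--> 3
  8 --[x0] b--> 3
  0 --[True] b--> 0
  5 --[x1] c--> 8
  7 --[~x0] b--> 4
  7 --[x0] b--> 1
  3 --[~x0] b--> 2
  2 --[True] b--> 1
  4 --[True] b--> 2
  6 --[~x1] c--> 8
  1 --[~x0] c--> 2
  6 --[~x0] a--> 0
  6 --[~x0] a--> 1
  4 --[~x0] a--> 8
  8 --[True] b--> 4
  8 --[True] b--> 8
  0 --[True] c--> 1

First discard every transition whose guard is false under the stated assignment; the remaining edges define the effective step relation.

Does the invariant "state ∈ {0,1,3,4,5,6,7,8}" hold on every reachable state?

Answer: INVARIANT VIOLATED at state 2

Trace:
Inv-set: {0,1,3,4,5,6,7,8}
Reach set: {0,1,2}
  0: ✓
  1: ✓
  2: ✗ unsafe
counterexample path to 2: c·c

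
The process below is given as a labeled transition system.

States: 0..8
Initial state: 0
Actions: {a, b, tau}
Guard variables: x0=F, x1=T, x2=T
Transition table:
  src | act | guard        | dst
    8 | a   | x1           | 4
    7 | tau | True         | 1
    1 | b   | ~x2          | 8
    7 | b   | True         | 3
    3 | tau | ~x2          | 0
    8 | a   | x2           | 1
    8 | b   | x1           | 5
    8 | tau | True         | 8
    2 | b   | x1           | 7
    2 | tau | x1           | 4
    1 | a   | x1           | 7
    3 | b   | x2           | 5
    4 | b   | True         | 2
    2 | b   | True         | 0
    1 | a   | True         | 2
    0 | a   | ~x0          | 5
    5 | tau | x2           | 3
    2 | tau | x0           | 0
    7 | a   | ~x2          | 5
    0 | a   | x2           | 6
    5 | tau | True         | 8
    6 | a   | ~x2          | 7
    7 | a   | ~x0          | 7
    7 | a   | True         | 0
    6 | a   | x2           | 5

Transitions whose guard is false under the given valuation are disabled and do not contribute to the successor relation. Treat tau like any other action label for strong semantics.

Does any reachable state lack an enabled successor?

Answer: DEADLOCK-FREE

Trace:
R = {0,1,2,3,4,5,6,7,8}
  0: a→5  a→6  [2 out]
  1: a→2  a→7  [2 out]
  2: b→0  b→7  tau→4  [3 out]
  3: b→5  [1 out]
  4: b→2  [1 out]
  5: tau→3  tau→8  [2 out]
  6: a→5  [1 out]
  7: a→0  a→7  b→3  tau→1  [4 out]
  8: a→1  a→4  b→5  tau→8  [4 out]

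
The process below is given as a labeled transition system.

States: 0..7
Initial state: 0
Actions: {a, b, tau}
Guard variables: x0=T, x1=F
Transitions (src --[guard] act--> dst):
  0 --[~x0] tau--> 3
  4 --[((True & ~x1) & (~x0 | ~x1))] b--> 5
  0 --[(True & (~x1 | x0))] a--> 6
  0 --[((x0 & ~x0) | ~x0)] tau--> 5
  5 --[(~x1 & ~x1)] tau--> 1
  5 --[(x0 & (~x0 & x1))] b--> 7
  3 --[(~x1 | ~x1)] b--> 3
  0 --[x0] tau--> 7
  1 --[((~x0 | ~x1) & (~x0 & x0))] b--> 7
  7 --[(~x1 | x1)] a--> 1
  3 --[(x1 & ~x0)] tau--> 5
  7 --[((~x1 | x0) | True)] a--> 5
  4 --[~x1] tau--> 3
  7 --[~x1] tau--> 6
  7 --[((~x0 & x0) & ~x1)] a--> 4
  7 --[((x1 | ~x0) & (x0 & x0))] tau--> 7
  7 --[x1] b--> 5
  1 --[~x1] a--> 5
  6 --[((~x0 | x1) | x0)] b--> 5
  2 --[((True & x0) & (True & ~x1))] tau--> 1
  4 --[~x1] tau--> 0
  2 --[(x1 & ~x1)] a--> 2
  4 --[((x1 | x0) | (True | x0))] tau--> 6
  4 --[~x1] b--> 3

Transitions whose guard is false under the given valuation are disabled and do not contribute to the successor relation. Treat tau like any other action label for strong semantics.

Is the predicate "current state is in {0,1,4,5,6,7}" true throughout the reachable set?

Allowed set {0,1,4,5,6,7}
R = {0,1,5,6,7}
  0: safe
  1: safe
  5: safe
  6: safe
  7: safe

Answer: INVARIANT HOLDS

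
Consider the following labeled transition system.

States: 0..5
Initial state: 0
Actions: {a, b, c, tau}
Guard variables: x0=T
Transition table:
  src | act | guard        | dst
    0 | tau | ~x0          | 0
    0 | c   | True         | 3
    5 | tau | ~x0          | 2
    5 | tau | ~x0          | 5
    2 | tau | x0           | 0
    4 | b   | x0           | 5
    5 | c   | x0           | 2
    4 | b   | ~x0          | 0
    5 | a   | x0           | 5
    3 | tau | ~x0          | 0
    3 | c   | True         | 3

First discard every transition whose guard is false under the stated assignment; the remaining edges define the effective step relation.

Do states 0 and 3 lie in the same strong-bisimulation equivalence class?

Answer: BISIMILAR

Analysis:
Bisimulation quotient by refinement:
  round 0: {{0,1,2,3,4,5}}
  round 1: {{0,3},{1},{2},{4},{5}}
Fixed point at round 2; 5 class(es).
[0]={0,3}  [3]={0,3}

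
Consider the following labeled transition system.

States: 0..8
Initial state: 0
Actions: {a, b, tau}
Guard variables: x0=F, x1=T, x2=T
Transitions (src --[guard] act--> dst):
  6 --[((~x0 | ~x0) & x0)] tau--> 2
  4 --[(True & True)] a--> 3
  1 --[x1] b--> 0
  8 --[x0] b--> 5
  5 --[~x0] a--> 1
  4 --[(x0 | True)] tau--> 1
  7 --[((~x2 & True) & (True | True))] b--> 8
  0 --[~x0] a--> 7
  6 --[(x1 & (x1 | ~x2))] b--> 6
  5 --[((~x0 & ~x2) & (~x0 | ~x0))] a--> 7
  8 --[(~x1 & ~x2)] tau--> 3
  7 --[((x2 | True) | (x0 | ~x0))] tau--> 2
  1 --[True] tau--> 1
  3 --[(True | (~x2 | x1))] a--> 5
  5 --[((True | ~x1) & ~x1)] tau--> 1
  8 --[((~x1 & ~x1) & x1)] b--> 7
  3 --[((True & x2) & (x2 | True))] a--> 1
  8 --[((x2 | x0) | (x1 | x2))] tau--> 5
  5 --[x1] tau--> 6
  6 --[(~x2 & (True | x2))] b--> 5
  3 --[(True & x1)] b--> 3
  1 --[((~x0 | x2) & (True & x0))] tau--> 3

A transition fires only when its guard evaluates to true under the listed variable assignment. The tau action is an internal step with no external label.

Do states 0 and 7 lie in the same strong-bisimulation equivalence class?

Answer: NOT BISIMILAR

Trace:
Bisimulation quotient by refinement:
  round 0: {{0,1,2,3,4,5,6,7,8}}
  round 1: {{0},{1},{2},{3},{4,5},{6},{7,8}}
  round 2: {{0},{1},{2},{3},{4},{5},{6},{7},{8}}
stable after 3 split(s): 9 block(s)
class of 0: {0}; class of 7: {7}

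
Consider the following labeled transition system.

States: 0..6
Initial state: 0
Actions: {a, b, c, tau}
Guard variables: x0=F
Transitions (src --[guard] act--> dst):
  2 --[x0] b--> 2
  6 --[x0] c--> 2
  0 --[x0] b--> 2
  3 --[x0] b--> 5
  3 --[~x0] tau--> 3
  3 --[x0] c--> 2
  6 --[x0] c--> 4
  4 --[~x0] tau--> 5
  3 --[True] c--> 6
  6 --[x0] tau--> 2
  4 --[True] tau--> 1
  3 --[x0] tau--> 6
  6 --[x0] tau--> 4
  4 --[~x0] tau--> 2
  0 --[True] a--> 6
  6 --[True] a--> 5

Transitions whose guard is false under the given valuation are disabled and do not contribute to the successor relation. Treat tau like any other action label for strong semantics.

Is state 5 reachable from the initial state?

After dropping false guards: 7 live edges.
L0 = {0}
L1 = {6}  total {0,6}
L2 = {5}  total {0,5,6}
Reach set: {0,5,6}
trace reaching 5: a·a

Answer: REACHABLE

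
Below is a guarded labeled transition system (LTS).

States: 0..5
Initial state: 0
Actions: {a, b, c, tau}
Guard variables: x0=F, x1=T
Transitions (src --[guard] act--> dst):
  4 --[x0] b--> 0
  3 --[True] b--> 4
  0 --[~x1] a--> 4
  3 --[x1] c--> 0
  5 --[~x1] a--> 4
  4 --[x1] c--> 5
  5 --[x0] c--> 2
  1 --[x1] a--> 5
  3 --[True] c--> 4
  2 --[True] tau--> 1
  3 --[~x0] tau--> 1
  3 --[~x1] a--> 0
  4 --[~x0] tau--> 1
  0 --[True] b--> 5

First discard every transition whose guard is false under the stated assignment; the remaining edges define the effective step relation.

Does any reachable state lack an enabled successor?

Answer: DEADLOCK at state 5

Trace:
Reach set: {0,5}
  0: b→5  [1 exit(s)]
  5: ∅  [no exit]
Path to 5: b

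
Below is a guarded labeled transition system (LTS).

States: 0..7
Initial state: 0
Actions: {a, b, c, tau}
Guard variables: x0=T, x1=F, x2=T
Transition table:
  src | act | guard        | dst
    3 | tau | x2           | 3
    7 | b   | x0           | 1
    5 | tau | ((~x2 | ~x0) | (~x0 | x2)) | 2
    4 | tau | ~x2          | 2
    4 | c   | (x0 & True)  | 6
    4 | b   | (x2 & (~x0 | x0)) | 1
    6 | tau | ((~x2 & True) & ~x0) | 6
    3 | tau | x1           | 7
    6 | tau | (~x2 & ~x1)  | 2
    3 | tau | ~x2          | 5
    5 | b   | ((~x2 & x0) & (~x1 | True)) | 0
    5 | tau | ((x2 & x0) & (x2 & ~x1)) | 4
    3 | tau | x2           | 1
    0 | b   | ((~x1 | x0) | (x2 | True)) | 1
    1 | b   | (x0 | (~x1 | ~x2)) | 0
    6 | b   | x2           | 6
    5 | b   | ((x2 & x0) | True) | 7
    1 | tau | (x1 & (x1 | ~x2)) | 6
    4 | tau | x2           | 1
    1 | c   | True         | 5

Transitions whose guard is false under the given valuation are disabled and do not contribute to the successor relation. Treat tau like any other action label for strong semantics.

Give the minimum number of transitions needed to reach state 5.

Answer: 2

Trace:
Breadth-first toward 5:
  L0 = {0}
  L1 = {1}
  L2 = {5}
first hit 5 at d=2 via b·c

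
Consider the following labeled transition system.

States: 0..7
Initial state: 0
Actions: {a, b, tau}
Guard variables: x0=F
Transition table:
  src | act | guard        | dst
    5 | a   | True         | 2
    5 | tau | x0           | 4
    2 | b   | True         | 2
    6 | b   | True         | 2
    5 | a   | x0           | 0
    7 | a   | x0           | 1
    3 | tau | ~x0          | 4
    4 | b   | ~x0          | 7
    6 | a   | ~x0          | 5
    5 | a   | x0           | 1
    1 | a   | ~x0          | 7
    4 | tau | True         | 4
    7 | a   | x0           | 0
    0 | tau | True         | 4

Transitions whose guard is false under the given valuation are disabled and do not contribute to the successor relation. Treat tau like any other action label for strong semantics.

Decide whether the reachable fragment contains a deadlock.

Answer: DEADLOCK at state 7

Trace:
R = {0,4,7}
  0: tau→4  [1 out]
  4: b→7  tau→4  [2 out]
  7: ∅  [STUCK]
witness 7: tau·b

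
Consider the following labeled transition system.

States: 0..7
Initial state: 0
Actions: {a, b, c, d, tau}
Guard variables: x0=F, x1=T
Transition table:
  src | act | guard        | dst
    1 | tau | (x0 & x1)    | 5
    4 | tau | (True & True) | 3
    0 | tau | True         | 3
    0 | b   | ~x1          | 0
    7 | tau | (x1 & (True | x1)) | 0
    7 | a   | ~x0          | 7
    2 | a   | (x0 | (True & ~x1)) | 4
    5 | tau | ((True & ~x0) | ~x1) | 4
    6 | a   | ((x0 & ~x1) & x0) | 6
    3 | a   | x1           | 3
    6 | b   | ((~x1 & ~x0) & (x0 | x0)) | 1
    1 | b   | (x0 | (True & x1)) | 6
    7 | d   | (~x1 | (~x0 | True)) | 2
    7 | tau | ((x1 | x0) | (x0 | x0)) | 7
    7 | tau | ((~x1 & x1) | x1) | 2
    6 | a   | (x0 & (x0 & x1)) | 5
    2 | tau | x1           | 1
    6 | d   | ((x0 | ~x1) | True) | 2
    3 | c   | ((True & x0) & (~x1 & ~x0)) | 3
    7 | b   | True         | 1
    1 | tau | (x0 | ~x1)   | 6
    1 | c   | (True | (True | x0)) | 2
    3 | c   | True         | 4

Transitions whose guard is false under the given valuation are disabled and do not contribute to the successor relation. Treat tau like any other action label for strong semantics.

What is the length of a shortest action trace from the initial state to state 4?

Answer: 2

Working:
Breadth-first toward 4:
  depth 0: {0}
  depth 1: {3}
  depth 2: {4}
4 enters at depth 2; path tau·c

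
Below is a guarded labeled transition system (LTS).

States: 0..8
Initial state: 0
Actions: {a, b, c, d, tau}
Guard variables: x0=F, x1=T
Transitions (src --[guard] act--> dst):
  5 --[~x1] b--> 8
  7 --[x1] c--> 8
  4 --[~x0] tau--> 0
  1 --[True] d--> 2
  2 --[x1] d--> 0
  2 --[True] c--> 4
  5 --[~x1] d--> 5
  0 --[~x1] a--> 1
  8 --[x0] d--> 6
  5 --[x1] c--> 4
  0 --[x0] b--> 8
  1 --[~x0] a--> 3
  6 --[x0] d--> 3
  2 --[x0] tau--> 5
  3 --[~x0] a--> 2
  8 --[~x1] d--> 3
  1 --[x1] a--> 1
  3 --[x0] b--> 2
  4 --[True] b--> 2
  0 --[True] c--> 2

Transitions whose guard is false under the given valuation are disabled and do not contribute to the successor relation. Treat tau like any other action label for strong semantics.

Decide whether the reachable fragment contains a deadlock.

Answer: DEADLOCK-FREE

Trace:
Reach set: {0,2,4}
  0: c→2  [1 out]
  2: c→4  d→0  [2 out]
  4: b→2  tau→0  [2 out]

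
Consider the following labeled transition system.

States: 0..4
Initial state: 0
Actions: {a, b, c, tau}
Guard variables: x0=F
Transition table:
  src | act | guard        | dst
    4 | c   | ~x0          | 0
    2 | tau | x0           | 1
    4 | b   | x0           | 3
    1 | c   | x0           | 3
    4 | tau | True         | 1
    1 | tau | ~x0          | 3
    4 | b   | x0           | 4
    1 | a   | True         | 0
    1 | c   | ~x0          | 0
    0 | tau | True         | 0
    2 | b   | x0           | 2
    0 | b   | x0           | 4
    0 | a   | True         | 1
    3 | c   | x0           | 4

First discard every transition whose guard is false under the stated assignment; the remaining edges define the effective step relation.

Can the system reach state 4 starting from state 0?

Answer: UNREACHABLE

Analysis:
Guard filter leaves 7 enabled edge(s).
Layer 0: {0}
Layer 1: {1}  now seen {0,1}
Layer 2: {3}  now seen {0,1,3}
Reach set: {0,1,3}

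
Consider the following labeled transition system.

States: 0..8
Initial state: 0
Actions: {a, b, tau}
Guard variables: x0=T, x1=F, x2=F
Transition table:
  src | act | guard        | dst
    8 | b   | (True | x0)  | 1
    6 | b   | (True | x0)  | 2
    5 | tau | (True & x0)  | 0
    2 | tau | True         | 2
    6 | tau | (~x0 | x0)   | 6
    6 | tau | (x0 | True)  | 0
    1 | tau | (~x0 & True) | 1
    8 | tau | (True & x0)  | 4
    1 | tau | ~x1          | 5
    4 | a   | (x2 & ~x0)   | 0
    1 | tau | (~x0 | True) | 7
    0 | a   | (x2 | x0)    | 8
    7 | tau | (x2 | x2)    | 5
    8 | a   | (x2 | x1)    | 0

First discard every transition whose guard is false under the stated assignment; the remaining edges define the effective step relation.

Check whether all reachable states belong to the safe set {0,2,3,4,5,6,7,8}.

Answer: INVARIANT VIOLATED at state 1

Trace:
Safe = {0,2,3,4,5,6,7,8}
Reach set: {0,1,4,5,7,8}
  0: ✓
  1: ✗ unsafe
  4: ✓
  5: ✓
  7: ✓
  8: ✓
counterexample path to 1: a·b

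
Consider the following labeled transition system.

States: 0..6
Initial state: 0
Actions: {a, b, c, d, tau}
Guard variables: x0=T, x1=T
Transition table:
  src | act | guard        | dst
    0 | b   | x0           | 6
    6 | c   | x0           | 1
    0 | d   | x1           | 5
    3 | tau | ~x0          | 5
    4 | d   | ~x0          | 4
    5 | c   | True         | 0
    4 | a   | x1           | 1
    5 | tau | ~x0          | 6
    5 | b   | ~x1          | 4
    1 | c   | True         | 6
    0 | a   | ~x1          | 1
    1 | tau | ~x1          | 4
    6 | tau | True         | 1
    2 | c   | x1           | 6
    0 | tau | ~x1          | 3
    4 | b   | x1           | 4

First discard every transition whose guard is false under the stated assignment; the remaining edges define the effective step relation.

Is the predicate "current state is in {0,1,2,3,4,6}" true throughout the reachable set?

Inv-set: {0,1,2,3,4,6}
Reach set: {0,1,5,6}
  0: ok
  1: ok
  5: ✗ unsafe
  6: ok
counterexample path to 5: d

Answer: INVARIANT VIOLATED at state 5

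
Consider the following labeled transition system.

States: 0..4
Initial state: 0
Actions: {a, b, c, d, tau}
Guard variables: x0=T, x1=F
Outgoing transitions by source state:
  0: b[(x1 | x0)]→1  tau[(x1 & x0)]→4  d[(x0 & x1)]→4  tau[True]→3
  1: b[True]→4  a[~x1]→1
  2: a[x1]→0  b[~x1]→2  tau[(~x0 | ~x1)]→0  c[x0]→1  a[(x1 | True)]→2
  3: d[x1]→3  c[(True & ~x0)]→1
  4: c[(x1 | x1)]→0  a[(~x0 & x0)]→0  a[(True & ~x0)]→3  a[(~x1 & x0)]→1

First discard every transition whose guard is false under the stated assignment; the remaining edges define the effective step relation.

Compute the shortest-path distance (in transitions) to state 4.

Layered search for 4:
  Layer 0: {0}
  Layer 1: {1,3}
  Layer 2: {4}
depth(4)=2, e.g. b·b

Answer: 2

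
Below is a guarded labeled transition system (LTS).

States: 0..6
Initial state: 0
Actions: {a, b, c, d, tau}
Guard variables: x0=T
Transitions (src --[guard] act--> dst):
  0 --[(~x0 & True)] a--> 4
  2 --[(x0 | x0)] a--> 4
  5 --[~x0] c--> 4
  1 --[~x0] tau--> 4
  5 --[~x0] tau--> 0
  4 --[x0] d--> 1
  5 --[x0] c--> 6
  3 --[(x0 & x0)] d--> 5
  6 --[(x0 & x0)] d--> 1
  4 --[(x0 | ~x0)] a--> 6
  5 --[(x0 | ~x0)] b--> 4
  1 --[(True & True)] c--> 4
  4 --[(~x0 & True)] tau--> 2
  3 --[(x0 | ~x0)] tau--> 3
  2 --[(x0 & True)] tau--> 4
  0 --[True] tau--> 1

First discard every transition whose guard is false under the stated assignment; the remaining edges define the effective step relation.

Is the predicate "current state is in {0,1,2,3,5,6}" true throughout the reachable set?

Allowed set {0,1,2,3,5,6}
R = {0,1,4,6}
  0: ✓
  1: ✓
  4: ✗ unsafe
  6: ✓
counterexample path to 4: tau·c

Answer: INVARIANT VIOLATED at state 4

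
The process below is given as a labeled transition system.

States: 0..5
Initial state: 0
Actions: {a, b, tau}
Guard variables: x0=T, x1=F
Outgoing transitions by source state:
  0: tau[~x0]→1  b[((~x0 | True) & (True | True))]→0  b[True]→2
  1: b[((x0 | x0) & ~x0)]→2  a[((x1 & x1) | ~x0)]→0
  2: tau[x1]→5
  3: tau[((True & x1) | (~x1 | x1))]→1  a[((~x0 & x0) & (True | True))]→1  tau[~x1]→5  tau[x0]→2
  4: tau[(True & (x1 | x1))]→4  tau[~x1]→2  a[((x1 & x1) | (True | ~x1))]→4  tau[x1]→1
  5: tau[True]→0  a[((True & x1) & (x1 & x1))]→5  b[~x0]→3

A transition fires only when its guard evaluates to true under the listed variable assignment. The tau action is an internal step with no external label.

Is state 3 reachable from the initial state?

8 transition(s) survive guard evaluation.
Layer 0: {0}
Layer 1: {2}  cumulative {0,2}
Reachable = {0,2}

Answer: UNREACHABLE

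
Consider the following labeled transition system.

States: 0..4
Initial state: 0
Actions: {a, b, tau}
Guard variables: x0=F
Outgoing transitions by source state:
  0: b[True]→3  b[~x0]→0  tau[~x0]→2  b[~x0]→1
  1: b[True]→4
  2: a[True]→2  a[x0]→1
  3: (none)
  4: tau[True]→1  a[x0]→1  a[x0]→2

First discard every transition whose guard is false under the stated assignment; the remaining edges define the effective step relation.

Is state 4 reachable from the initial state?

After dropping false guards: 7 live edges.
Layer 0: {0}
Layer 1: {1,2,3}  total {0,1,2,3}
Layer 2: {4}  total {0,1,2,3,4}
R = {0,1,2,3,4}
witness 4: b·b

Answer: REACHABLE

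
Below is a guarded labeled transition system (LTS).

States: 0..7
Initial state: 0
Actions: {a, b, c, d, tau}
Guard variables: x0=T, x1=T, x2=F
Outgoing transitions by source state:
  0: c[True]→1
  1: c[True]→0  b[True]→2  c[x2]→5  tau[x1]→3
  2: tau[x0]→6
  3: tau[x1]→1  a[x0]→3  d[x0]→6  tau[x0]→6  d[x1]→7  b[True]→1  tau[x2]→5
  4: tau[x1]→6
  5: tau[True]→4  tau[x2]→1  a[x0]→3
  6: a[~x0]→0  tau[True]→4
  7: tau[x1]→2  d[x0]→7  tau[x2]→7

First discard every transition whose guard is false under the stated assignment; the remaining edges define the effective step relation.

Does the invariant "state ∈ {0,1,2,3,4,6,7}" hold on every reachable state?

Answer: INVARIANT HOLDS

Working:
Allowed set {0,1,2,3,4,6,7}
R = {0,1,2,3,4,6,7}
  0: ✓
  1: ✓
  2: ✓
  3: ✓
  4: ✓
  6: ✓
  7: ✓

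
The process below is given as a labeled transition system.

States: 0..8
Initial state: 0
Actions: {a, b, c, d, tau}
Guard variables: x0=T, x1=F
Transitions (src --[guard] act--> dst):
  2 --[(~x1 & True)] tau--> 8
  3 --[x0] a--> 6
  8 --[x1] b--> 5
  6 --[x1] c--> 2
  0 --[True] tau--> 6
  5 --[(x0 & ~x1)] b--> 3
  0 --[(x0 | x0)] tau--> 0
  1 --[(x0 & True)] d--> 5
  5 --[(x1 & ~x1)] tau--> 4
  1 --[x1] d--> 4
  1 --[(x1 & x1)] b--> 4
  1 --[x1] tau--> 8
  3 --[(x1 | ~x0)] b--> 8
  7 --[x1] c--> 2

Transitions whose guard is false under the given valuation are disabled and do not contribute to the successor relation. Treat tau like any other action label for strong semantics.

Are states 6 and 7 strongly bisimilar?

Answer: BISIMILAR

Trace:
Compute ~ classes (split until stable):
  π0 = {{0,1,2,3,4,5,6,7,8}}
  π1 = {{0,2},{1},{3},{4,6,7,8},{5}}
  π2 = {{0},{1},{2},{3},{4,6,7,8},{5}}
6 equivalence class(es) (converged in 3)
class of 6: {4,6,7,8}; class of 7: {4,6,7,8}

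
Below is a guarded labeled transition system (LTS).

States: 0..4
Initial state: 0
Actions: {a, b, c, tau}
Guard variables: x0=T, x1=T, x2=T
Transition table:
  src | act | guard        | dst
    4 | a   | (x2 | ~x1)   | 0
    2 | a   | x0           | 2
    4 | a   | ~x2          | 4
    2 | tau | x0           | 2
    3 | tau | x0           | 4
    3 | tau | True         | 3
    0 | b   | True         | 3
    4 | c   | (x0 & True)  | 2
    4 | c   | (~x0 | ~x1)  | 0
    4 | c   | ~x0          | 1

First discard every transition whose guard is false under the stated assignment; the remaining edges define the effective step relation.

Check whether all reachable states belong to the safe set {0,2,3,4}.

Answer: INVARIANT HOLDS

Working:
Inv-set: {0,2,3,4}
R = {0,2,3,4}
  0: ok
  2: ok
  3: ok
  4: ok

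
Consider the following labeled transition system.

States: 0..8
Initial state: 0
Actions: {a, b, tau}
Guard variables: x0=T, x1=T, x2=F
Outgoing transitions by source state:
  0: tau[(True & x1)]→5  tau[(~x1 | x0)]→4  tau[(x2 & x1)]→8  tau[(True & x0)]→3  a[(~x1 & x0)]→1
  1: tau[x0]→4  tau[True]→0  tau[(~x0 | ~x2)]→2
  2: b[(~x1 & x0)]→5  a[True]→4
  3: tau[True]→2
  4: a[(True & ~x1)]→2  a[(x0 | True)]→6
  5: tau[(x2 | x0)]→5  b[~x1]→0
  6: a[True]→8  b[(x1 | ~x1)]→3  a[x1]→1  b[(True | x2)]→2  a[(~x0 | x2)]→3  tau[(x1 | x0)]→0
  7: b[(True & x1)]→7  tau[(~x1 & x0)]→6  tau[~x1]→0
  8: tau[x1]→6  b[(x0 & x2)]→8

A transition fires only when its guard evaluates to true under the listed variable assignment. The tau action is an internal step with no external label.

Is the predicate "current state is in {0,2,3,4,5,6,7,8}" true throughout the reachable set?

Answer: INVARIANT VIOLATED at state 1

Trace:
Allowed set {0,2,3,4,5,6,7,8}
R = {0,1,2,3,4,5,6,8}
  0: ok
  1: outside
  2: ok
  3: ok
  4: ok
  5: ok
  6: ok
  8: ok
counterexample path to 1: tau·a·a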